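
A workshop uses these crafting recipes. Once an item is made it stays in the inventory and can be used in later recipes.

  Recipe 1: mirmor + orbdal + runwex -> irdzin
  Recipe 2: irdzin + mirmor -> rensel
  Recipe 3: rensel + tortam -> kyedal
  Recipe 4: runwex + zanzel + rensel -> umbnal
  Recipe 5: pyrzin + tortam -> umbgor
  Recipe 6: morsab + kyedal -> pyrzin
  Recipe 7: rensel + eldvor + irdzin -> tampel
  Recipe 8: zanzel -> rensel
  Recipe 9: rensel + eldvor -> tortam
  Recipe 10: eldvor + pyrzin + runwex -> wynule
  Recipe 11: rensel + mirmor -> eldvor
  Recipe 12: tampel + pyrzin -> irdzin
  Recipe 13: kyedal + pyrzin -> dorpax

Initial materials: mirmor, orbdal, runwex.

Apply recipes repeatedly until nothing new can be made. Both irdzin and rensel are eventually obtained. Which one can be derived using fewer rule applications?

irdzin: mirmor + orbdal + runwex -> irdzin (Recipe 1). [1 rule application]
rensel: Using Recipe 1, mirmor, orbdal, and runwex make irdzin. Using Recipe 2, irdzin and mirmor make rensel. [2 rule applications]
irdzin needs fewer.

irdzin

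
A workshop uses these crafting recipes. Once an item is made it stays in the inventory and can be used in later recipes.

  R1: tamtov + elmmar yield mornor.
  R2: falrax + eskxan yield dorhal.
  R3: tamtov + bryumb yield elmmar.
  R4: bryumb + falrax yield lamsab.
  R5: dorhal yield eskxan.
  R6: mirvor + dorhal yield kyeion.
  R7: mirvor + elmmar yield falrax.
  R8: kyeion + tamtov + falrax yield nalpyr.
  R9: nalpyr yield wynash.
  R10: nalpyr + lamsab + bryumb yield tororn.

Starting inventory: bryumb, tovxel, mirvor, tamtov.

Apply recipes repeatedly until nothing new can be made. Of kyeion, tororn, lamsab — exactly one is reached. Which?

tamtov + bryumb → elmmar (R3).
mirvor + elmmar → falrax (R7).
Using R4, bryumb and falrax make lamsab.
tororn would need nalpyr, lamsab, and bryumb (R10), but nalpyr is never obtained. kyeion would need mirvor and dorhal (R6), but dorhal is never obtained.

lamsab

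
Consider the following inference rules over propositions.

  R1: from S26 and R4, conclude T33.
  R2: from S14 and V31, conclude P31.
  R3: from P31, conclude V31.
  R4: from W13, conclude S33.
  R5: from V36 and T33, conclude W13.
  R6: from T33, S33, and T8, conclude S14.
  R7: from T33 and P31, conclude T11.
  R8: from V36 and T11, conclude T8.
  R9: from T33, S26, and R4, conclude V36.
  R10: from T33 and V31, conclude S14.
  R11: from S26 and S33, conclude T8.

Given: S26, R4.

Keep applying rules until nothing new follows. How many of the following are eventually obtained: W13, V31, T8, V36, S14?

4

S26 and R4 hold, so T33 follows (R1).
T33, S26, and R4 hold, so V36 follows (R9).
V36 and T33 hold, so W13 follows (R5).
From W13, R4 gives S33.
S26 and S33 hold, so T8 follows (R11).
From T33, S33, and T8, R6 gives S14.
W13: reached.
V31 would need P31 (R3), but P31 is never established.
T8: reached.
V36: reached.
S14: reached.
Reached: W13, T8, V36, and S14 — 4 of the 5.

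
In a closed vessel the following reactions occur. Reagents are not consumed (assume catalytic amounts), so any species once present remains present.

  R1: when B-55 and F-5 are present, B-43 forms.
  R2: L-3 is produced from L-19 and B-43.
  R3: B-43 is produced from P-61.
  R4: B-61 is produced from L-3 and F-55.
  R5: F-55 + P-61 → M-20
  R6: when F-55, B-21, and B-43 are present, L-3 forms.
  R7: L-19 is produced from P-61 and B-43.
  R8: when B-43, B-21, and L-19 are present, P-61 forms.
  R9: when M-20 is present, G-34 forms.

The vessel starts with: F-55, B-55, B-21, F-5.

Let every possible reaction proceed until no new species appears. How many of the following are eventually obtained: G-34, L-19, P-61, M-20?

0

G-34 would need M-20 (R9), but M-20 never forms.
L-19 would need P-61 and B-43 (R7), but P-61 never forms.
P-61 would need B-43, B-21, and L-19 (R8), but L-19 never forms.
M-20 would need F-55 and P-61 (R5), but P-61 never forms.
None of the 4 are reached.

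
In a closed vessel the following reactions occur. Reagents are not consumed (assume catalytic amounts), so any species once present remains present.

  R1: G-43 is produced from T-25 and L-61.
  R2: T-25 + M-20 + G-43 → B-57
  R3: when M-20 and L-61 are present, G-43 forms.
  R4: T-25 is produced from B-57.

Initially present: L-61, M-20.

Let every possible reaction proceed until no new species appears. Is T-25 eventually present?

T-25 would need B-57 (R4), but B-57 never forms.

No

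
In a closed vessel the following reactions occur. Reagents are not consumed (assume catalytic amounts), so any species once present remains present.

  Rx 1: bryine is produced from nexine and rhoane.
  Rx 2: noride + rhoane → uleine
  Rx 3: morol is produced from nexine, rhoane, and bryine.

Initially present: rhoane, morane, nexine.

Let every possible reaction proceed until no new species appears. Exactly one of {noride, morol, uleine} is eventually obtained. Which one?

nexine and rhoane present → bryine forms (Rx 1).
nexine, rhoane, and bryine present → morol forms (Rx 3).
No rule produces noride, and it is not given. uleine would need noride and rhoane (Rx 2), but noride never forms.

morol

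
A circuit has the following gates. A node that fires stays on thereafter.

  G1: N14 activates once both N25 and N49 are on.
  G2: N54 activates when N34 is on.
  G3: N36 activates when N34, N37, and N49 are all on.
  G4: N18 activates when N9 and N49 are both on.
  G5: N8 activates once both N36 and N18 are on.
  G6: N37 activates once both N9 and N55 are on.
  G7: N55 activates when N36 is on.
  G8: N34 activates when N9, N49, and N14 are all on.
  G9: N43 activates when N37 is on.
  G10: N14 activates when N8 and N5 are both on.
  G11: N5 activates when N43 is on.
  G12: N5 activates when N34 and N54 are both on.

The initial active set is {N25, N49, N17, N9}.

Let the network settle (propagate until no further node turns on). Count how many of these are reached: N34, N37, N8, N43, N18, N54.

3

G4: N9 and N49 on → N18 on.
N25 and N49 are on, so N14 activates (G1).
N9, N49, and N14 are on, so N34 activates (G8).
N34 is on, so N54 activates (G2).
N34: reached.
N37 would need N9 and N55 (G6), but N55 never turns on.
N8 would need N36 and N18 (G5), but N36 never turns on.
N43 would need N37 (G9), but N37 never turns on.
N18: reached.
N54: reached.
Reached: N34, N18, and N54 — 3 of the 6.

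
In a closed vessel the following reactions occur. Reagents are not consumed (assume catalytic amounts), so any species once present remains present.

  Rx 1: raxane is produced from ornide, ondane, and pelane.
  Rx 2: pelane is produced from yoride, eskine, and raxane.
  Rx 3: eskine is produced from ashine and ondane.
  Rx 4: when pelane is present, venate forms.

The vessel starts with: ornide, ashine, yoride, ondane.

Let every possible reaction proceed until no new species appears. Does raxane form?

No

raxane would need ornide, ondane, and pelane (Rx 1), but pelane never forms.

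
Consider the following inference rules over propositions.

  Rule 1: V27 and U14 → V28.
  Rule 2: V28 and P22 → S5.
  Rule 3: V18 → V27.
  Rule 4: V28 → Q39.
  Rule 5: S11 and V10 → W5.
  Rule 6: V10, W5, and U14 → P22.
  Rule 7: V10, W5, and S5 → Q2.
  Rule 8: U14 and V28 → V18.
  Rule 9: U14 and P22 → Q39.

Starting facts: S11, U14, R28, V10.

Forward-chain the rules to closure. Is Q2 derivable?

No

Q2 would need V10, W5, and S5 (Rule 7), but S5 is never established.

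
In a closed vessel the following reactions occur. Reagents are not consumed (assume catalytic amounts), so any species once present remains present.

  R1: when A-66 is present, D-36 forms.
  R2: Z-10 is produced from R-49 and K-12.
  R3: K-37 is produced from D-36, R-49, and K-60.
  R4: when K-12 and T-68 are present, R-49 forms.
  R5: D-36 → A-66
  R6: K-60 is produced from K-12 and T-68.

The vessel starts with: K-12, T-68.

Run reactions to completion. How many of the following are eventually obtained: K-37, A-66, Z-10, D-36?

K-12 and T-68 present → R-49 forms (R4).
R-49 and K-12 present → Z-10 forms (R2).
K-37 would need D-36, R-49, and K-60 (R3), but D-36 never forms.
A-66 would need D-36 (R5), but D-36 never forms.
Z-10: reached.
D-36 would need A-66 (R1), but A-66 never forms.
Reached: Z-10 — 1 of the 4.

1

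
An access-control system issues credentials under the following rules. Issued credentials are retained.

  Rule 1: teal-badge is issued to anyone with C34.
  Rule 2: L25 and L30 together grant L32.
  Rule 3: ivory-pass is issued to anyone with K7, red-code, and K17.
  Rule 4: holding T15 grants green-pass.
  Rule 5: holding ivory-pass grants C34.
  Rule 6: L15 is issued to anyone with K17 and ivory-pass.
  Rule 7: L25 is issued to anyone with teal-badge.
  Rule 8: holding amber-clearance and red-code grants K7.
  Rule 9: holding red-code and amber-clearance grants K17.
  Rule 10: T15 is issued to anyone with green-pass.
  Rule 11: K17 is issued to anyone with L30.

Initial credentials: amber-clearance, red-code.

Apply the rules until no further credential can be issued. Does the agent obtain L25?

Yes

Holding red-code and amber-clearance grants K17 (Rule 9).
Holding amber-clearance and red-code grants K7 (Rule 8).
Holding K7, red-code, and K17 grants ivory-pass (Rule 3).
Holding ivory-pass grants C34 (Rule 5).
Holding C34 grants teal-badge (Rule 1).
Holding teal-badge grants L25 (Rule 7).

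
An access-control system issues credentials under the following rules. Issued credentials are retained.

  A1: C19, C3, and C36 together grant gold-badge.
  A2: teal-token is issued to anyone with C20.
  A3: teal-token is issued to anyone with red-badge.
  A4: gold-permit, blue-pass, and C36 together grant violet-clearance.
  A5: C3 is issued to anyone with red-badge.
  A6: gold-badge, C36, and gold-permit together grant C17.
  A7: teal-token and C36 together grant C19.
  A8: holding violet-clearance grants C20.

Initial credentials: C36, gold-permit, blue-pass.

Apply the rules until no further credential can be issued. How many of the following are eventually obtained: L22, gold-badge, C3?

No rule produces L22, and it is not given.
gold-badge would need C19, C3, and C36 (A1), but C3 is never granted.
C3 would need red-badge (A5), but red-badge is never granted.
None of the 3 are reached.

0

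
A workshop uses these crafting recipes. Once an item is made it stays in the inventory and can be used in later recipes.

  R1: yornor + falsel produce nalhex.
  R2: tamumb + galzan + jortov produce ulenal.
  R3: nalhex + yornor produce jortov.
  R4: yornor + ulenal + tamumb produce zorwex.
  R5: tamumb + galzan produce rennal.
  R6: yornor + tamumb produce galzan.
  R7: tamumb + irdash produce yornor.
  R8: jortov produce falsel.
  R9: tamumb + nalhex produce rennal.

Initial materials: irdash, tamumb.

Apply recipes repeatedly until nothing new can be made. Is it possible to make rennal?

Yes

Using R7, tamumb and irdash make yornor.
yornor + tamumb → galzan (R6).
Using R5, tamumb and galzan make rennal.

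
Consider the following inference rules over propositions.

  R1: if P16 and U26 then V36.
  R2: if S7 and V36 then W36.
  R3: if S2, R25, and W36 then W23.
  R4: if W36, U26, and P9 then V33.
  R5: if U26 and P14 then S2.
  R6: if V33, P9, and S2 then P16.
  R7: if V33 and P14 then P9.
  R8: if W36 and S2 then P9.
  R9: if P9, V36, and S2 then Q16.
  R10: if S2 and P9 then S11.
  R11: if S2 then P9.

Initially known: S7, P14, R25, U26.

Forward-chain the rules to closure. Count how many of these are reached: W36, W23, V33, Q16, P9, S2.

U26 and P14 hold, so S2 follows (R5).
S2 holds, so P9 follows (R11).
W36 would need S7 and V36 (R2), but V36 is never established.
W23 would need S2, R25, and W36 (R3), but W36 is never established.
V33 would need W36, U26, and P9 (R4), but W36 is never established.
Q16 would need P9, V36, and S2 (R9), but V36 is never established.
P9: reached.
S2: reached.
Reached: P9 and S2 — 2 of the 6.

2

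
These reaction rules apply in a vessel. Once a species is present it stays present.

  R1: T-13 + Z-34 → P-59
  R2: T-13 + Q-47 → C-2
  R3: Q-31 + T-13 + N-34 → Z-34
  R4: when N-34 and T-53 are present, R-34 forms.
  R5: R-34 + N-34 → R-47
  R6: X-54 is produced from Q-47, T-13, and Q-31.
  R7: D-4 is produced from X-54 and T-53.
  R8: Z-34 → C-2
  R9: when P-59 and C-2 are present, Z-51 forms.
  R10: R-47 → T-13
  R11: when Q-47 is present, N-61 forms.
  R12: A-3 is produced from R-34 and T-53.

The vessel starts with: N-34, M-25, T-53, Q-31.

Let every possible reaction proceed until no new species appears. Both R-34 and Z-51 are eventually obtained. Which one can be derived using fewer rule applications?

R-34: N-34 and T-53 present → R-34 forms (R4). [1 rule application]
Z-51: N-34 and T-53 present → R-34 forms (R4). R-34 and N-34 present → R-47 forms (R5). R-47 present → T-13 forms (R10). Q-31, T-13, and N-34 present → Z-34 forms (R3). T-13 and Z-34 present → P-59 forms (R1). Z-34 present → C-2 forms (R8). P-59 and C-2 present → Z-51 forms (R9). [7 rule applications]
R-34 needs fewer.

R-34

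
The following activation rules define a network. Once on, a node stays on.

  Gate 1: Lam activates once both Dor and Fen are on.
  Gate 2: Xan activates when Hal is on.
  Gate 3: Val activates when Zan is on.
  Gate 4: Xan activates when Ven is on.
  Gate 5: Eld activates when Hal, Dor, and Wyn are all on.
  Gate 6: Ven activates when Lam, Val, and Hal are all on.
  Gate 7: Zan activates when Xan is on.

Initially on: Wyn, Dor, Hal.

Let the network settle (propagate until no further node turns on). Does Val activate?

Hal is on, so Xan activates (Gate 2).
Xan is on, so Zan activates (Gate 7).
Gate 3: Zan on → Val on.

Yes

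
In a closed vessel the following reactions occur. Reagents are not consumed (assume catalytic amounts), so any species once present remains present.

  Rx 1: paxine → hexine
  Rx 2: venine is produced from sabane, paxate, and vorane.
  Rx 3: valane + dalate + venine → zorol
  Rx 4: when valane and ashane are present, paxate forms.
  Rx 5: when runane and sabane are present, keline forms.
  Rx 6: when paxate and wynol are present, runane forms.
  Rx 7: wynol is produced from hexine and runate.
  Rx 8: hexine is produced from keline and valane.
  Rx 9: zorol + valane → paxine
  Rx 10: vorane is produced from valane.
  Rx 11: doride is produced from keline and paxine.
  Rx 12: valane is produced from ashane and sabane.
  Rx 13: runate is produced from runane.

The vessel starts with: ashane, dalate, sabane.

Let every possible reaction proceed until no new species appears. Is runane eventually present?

No

runane would need paxate and wynol (Rx 6), but wynol never forms.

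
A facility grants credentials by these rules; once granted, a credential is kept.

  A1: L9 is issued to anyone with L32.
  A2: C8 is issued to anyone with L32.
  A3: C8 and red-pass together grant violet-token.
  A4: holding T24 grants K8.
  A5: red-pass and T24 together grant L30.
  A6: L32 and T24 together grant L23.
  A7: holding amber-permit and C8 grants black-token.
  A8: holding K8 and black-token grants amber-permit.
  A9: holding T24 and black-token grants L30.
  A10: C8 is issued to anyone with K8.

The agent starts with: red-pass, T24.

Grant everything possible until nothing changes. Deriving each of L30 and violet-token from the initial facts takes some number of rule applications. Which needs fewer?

L30

L30: Holding red-pass and T24 grants L30 (A5). [1 rule application]
violet-token: Holding T24 grants K8 (A4). Holding K8 grants C8 (A10). Holding C8 and red-pass grants violet-token (A3). [3 rule applications]
L30 needs fewer.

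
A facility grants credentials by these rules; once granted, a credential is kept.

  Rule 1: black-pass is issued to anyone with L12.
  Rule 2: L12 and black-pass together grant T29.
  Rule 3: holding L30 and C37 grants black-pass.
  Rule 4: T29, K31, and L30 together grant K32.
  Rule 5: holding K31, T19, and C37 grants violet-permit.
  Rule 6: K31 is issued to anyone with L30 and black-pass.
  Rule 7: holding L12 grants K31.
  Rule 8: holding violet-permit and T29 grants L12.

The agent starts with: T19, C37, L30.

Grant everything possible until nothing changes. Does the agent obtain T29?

No

T29 would need L12 and black-pass (Rule 2), but L12 is never granted.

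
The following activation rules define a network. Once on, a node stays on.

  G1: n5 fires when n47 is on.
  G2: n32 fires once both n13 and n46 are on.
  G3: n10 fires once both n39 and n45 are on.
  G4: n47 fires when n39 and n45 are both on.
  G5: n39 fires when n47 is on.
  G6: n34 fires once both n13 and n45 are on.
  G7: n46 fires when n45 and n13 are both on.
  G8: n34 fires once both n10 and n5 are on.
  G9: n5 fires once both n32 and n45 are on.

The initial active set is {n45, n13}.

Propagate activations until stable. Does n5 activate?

n45 and n13 are on, so n46 fires (G7).
n13 and n46 are on, so n32 fires (G2).
n32 and n45 are on, so n5 fires (G9).

Yes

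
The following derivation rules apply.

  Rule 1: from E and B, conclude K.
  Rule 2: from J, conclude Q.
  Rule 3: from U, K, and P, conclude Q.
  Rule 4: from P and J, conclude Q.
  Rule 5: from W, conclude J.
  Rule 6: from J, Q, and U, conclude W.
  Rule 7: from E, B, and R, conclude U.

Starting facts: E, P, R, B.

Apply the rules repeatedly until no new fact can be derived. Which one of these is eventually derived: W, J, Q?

E, B, and R hold, so U follows (Rule 7).
E and B hold, so K follows (Rule 1).
U, K, and P hold, so Q follows (Rule 3).
W would need J, Q, and U (Rule 6), but J is never established. J would need W (Rule 5), but W is never established.

Q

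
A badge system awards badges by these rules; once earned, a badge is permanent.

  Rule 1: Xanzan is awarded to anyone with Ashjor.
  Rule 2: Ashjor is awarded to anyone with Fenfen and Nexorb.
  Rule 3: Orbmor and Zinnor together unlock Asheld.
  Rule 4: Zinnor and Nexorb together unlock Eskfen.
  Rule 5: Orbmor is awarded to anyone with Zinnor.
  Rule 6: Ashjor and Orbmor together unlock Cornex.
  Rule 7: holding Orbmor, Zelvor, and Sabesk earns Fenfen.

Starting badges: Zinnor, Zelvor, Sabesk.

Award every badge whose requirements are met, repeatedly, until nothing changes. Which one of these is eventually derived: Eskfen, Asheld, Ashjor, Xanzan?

With Zinnor, Orbmor is earned (Rule 5).
With Orbmor and Zinnor, Asheld is earned (Rule 3).
Ashjor would need Fenfen and Nexorb (Rule 2), but Nexorb is never earned. Xanzan would need Ashjor (Rule 1), but Ashjor is never earned. Eskfen would need Zinnor and Nexorb (Rule 4), but Nexorb is never earned.

Asheld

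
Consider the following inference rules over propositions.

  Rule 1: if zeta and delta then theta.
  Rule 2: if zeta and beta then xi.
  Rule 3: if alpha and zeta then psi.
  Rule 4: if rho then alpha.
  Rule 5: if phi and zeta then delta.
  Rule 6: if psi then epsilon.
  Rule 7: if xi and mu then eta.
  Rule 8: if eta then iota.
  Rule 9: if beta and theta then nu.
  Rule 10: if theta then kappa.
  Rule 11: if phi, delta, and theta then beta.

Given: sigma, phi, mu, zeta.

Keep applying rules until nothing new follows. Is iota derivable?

Yes

From phi and zeta, Rule 5 gives delta.
From zeta and delta, Rule 1 gives theta.
From phi, delta, and theta, Rule 11 gives beta.
zeta and beta hold, so xi follows (Rule 2).
xi and mu hold, so eta follows (Rule 7).
eta holds, so iota follows (Rule 8).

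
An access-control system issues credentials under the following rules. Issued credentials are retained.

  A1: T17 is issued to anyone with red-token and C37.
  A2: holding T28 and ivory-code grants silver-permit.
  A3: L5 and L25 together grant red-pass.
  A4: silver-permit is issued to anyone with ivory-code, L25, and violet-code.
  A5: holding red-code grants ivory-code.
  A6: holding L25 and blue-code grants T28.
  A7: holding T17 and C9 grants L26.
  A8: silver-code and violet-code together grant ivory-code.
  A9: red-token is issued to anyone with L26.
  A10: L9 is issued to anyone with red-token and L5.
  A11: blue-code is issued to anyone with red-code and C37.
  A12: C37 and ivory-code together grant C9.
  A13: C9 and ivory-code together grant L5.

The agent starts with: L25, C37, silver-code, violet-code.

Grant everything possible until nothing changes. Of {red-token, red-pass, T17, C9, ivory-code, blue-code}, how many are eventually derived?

Holding silver-code and violet-code grants ivory-code (A8).
Holding C37 and ivory-code grants C9 (A12).
Holding C9 and ivory-code grants L5 (A13).
Holding L5 and L25 grants red-pass (A3).
red-token would need L26 (A9), but L26 is never granted.
red-pass: reached.
T17 would need red-token and C37 (A1), but red-token is never granted.
C9: reached.
ivory-code: reached.
blue-code would need red-code and C37 (A11), but red-code is never granted.
Reached: red-pass, C9, and ivory-code — 3 of the 6.

3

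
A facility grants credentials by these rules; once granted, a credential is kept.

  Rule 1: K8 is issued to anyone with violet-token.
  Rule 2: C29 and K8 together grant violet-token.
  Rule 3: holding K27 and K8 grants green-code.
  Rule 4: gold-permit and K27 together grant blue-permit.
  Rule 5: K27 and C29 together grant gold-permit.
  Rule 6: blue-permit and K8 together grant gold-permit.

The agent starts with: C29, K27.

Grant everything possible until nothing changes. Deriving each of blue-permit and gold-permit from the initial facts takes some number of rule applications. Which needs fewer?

gold-permit

gold-permit: Holding K27 and C29 grants gold-permit (Rule 5). [1 rule application]
blue-permit: Holding K27 and C29 grants gold-permit (Rule 5). Holding gold-permit and K27 grants blue-permit (Rule 4). [2 rule applications]
gold-permit needs fewer.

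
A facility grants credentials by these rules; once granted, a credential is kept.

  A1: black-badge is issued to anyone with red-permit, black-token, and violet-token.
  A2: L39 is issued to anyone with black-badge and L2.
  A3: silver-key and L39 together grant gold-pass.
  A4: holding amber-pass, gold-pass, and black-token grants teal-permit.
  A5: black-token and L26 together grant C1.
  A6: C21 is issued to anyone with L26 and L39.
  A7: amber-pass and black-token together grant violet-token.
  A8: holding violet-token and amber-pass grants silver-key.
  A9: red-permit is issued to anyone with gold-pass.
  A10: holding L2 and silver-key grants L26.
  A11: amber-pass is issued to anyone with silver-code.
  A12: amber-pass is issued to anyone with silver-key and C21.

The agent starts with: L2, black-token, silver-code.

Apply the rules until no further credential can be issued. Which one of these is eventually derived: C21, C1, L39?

C1

Holding silver-code grants amber-pass (A11).
Holding amber-pass and black-token grants violet-token (A7).
Holding violet-token and amber-pass grants silver-key (A8).
Holding L2 and silver-key grants L26 (A10).
Holding black-token and L26 grants C1 (A5).
L39 would need black-badge and L2 (A2), but black-badge is never granted. C21 would need L26 and L39 (A6), but L39 is never granted.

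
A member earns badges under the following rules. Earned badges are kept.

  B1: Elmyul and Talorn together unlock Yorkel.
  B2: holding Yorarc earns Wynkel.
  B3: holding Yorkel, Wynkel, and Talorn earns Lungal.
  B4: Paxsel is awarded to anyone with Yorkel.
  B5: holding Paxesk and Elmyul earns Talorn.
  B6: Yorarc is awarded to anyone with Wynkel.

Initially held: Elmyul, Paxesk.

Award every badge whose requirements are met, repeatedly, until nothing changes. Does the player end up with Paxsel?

Yes

With Paxesk and Elmyul, Talorn is earned (B5).
With Elmyul and Talorn, Yorkel is earned (B1).
With Yorkel, Paxsel is earned (B4).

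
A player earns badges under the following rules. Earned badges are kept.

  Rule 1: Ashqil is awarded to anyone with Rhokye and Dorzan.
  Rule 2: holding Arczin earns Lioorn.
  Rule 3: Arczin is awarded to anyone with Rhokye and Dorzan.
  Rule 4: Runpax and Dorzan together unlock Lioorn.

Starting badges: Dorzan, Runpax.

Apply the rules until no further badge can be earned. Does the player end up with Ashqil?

No

Ashqil would need Rhokye and Dorzan (Rule 1), but Rhokye is never earned.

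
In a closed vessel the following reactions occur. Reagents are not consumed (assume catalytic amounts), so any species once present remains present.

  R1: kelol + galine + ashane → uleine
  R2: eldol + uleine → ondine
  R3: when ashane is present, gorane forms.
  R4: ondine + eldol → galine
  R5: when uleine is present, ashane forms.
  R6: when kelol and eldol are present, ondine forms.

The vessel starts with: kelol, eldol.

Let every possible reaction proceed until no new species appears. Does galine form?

Yes

kelol and eldol present → ondine forms (R6).
ondine and eldol present → galine forms (R4).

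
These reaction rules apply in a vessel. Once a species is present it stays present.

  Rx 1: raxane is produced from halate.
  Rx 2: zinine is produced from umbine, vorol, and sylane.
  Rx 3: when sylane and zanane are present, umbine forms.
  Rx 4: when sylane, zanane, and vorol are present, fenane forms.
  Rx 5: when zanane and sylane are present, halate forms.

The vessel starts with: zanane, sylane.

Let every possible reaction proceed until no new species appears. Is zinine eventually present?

No

zinine would need umbine, vorol, and sylane (Rx 2), but vorol never forms.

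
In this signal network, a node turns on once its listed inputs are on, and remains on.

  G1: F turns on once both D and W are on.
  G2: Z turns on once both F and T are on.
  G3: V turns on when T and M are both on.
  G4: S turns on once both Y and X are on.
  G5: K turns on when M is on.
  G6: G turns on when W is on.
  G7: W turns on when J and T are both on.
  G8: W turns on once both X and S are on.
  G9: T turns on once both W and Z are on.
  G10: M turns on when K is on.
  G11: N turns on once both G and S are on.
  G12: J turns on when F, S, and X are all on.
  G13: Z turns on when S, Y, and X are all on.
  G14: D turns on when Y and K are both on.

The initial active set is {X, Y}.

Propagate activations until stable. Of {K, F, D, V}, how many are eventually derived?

K would need M (G5), but M never turns on.
F would need D and W (G1), but D never turns on.
D would need Y and K (G14), but K never turns on.
V would need T and M (G3), but M never turns on.
None of the 4 are reached.

0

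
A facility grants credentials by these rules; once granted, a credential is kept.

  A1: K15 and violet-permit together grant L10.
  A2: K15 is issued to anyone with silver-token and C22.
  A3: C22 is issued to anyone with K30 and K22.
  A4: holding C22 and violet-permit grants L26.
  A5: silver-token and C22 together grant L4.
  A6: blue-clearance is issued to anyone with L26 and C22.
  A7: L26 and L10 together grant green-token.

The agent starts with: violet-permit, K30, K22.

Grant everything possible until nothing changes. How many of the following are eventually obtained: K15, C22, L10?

Holding K30 and K22 grants C22 (A3).
K15 would need silver-token and C22 (A2), but silver-token is never granted.
C22: reached.
L10 would need K15 and violet-permit (A1), but K15 is never granted.
Reached: C22 — 1 of the 3.

1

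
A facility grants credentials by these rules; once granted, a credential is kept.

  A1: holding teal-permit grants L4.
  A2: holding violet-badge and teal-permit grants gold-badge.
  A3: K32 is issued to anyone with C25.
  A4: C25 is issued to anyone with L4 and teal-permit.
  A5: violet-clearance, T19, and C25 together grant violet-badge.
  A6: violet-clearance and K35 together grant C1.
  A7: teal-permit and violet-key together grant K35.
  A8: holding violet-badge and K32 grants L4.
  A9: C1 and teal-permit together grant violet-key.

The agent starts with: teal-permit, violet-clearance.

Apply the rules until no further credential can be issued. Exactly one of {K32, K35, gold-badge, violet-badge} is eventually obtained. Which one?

K32

Holding teal-permit grants L4 (A1).
Holding L4 and teal-permit grants C25 (A4).
Holding C25 grants K32 (A3).
violet-badge would need violet-clearance, T19, and C25 (A5), but T19 is never granted. gold-badge would need violet-badge and teal-permit (A2), but violet-badge is never granted. K35 would need teal-permit and violet-key (A7), but violet-key is never granted.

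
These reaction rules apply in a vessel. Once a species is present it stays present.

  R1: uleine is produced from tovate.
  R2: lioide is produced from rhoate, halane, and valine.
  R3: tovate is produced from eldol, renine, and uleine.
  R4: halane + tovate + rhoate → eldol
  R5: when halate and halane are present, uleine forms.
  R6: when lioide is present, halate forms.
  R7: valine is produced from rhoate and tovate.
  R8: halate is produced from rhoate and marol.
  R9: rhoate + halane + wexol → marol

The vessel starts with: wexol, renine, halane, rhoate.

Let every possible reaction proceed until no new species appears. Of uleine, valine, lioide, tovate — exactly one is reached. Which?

uleine

rhoate, halane, and wexol present → marol forms (R9).
rhoate and marol present → halate forms (R8).
halate and halane present → uleine forms (R5).
lioide would need rhoate, halane, and valine (R2), but valine never forms. valine would need rhoate and tovate (R7), but tovate never forms. tovate would need eldol, renine, and uleine (R3), but eldol never forms.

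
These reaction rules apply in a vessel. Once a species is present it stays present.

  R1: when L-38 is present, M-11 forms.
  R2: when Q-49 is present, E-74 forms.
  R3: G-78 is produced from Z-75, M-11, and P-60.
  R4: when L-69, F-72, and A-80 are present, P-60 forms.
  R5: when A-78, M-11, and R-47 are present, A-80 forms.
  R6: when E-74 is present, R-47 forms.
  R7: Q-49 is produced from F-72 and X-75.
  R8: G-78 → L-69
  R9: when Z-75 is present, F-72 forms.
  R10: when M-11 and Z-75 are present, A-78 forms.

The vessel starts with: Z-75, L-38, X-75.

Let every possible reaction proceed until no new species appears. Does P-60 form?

No

P-60 would need L-69, F-72, and A-80 (R4), but L-69 never forms.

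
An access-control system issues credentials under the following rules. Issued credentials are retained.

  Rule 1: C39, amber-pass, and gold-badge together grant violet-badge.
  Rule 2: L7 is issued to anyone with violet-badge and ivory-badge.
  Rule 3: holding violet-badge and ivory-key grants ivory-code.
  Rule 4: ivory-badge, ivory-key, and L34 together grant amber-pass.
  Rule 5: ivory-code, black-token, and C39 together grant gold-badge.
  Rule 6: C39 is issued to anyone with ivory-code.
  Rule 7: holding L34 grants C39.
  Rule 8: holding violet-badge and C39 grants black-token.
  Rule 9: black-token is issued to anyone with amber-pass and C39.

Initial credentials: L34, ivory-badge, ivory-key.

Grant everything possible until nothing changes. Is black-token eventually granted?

Yes

Holding ivory-badge, ivory-key, and L34 grants amber-pass (Rule 4).
Holding L34 grants C39 (Rule 7).
Holding amber-pass and C39 grants black-token (Rule 9).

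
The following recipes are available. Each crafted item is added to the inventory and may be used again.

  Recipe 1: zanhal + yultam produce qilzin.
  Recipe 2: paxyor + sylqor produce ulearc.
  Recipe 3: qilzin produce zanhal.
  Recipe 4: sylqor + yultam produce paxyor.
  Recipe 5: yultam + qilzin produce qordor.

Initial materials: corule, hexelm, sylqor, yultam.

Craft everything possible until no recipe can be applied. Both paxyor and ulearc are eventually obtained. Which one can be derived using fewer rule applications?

paxyor

paxyor: Using Recipe 4, sylqor and yultam make paxyor. [1 rule application]
ulearc: sylqor + yultam → paxyor (Recipe 4). Using Recipe 2, paxyor and sylqor make ulearc. [2 rule applications]
paxyor needs fewer.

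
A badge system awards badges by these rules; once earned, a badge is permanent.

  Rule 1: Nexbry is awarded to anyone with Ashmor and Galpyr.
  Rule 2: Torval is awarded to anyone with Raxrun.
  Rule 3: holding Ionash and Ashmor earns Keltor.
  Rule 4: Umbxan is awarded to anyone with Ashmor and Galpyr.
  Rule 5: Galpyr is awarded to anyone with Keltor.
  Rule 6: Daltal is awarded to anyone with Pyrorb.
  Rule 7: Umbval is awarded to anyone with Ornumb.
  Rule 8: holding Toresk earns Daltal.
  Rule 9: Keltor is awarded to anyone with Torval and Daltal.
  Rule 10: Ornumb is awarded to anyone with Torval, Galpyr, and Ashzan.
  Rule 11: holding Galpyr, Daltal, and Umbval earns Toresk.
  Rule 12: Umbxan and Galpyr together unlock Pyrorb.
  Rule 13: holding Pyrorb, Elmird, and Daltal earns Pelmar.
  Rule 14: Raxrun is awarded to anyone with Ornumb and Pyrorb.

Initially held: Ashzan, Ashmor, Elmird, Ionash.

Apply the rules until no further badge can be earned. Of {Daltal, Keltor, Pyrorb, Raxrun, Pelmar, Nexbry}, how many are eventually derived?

With Ionash and Ashmor, Keltor is earned (Rule 3).
With Keltor, Galpyr is earned (Rule 5).
With Ashmor and Galpyr, Nexbry is earned (Rule 1).
With Ashmor and Galpyr, Umbxan is earned (Rule 4).
With Umbxan and Galpyr, Pyrorb is earned (Rule 12).
With Pyrorb, Daltal is earned (Rule 6).
With Pyrorb, Elmird, and Daltal, Pelmar is earned (Rule 13).
Daltal: reached.
Keltor: reached.
Pyrorb: reached.
Raxrun would need Ornumb and Pyrorb (Rule 14), but Ornumb is never earned.
Pelmar: reached.
Nexbry: reached.
Reached: Daltal, Keltor, Pyrorb, Pelmar, and Nexbry — 5 of the 6.

5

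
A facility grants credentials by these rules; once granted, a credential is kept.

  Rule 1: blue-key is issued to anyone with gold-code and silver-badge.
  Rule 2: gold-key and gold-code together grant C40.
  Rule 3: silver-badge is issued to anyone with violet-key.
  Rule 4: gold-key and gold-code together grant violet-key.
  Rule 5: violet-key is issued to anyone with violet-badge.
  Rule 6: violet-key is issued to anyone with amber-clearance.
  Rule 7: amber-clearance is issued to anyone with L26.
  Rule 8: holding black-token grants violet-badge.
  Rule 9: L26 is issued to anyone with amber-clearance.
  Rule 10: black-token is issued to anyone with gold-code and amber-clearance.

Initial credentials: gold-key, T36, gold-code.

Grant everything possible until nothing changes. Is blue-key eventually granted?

Holding gold-key and gold-code grants violet-key (Rule 4).
Holding violet-key grants silver-badge (Rule 3).
Holding gold-code and silver-badge grants blue-key (Rule 1).

Yes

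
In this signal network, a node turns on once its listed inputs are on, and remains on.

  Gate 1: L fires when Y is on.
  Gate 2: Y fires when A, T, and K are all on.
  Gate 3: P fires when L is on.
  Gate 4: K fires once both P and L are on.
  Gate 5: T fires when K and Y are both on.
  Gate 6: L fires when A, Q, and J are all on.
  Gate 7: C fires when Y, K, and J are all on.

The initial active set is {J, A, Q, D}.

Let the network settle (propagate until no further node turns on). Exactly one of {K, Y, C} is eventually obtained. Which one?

Gate 6: A, Q, and J on → L on.
L is on, so P fires (Gate 3).
P and L are on, so K fires (Gate 4).
Y would need A, T, and K (Gate 2), but T never turns on. C would need Y, K, and J (Gate 7), but Y never turns on.

K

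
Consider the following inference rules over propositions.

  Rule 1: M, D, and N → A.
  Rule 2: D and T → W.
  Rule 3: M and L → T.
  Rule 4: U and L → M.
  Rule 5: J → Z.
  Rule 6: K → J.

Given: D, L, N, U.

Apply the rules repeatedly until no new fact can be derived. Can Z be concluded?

No

Z would need J (Rule 5), but J is never established.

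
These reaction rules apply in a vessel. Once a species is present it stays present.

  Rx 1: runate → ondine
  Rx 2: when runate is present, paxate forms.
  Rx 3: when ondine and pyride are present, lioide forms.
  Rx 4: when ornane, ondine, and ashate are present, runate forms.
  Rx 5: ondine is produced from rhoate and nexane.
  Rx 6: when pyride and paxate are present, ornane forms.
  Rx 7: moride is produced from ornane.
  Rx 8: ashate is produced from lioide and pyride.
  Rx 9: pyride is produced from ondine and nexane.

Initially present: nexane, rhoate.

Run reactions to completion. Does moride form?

moride would need ornane (Rx 7), but ornane never forms.

No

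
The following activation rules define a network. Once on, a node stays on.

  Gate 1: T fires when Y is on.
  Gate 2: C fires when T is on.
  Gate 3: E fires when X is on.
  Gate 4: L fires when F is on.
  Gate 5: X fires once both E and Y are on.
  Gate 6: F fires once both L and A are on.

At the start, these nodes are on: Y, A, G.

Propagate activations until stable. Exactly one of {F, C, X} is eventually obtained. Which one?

C

Y is on, so T fires (Gate 1).
Gate 2: T on → C on.
F would need L and A (Gate 6), but L never turns on. X would need E and Y (Gate 5), but E never turns on.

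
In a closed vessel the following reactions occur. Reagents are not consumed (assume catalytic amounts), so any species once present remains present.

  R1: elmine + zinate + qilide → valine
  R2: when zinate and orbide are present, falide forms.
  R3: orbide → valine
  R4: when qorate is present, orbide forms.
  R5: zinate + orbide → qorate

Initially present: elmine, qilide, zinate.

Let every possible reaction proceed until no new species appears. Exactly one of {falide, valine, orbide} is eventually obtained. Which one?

elmine, zinate, and qilide present → valine forms (R1).
orbide would need qorate (R4), but qorate never forms. falide would need zinate and orbide (R2), but orbide never forms.

valine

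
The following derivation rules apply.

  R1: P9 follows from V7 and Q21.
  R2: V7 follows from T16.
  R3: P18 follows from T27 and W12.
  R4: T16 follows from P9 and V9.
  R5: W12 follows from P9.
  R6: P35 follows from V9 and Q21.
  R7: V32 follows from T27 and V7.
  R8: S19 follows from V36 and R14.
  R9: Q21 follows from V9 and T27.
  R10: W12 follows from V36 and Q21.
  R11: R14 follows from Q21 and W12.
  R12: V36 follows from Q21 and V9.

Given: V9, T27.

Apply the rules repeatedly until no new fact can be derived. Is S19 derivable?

Yes

V9 and T27 hold, so Q21 follows (R9).
From Q21 and V9, R12 gives V36.
From V36 and Q21, R10 gives W12.
Q21 and W12 hold, so R14 follows (R11).
V36 and R14 hold, so S19 follows (R8).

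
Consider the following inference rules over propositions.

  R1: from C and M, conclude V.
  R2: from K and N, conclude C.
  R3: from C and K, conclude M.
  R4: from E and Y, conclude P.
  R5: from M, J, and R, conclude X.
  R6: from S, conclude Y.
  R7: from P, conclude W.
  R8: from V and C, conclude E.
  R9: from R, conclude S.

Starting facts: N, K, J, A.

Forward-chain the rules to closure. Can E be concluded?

Yes

From K and N, R2 gives C.
C and K hold, so M follows (R3).
From C and M, R1 gives V.
From V and C, R8 gives E.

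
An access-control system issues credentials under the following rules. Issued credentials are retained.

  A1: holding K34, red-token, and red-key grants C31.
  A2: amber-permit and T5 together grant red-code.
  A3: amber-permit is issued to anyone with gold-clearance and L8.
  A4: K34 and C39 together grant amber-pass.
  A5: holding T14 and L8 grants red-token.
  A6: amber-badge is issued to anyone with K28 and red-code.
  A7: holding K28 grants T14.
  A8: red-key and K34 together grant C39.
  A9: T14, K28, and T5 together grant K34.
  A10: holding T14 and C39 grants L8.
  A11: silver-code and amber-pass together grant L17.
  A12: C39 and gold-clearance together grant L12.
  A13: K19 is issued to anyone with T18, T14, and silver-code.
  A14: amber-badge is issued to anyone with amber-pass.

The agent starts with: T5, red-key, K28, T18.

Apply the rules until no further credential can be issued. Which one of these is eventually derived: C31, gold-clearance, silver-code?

C31

Holding K28 grants T14 (A7).
Holding T14, K28, and T5 grants K34 (A9).
Holding red-key and K34 grants C39 (A8).
Holding T14 and C39 grants L8 (A10).
Holding T14 and L8 grants red-token (A5).
Holding K34, red-token, and red-key grants C31 (A1).
No rule produces silver-code, and it is not given. No rule produces gold-clearance, and it is not given.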